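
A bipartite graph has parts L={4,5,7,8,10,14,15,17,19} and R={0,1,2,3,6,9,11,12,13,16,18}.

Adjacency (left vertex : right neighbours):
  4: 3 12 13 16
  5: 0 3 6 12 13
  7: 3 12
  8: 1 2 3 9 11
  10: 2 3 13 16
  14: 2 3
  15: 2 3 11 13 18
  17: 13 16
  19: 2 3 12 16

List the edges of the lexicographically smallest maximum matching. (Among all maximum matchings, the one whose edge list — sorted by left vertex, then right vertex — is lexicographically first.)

Lex-smallest maximum matching: {(4,3), (5,0), (7,12), (8,1), (10,2), (15,11), (17,13), (19,16)}

|M| = 8 (so the lex-smallest maximum matching has 8 edges)
process left vertices in ascending order; for each, take the smallest-labelled available neighbour that still permits 8 edges overall, or leave it unmatched if none does
lex-smallest matching: {4-3, 5-0, 7-12, 8-1, 10-2, 15-11, 17-13, 19-16}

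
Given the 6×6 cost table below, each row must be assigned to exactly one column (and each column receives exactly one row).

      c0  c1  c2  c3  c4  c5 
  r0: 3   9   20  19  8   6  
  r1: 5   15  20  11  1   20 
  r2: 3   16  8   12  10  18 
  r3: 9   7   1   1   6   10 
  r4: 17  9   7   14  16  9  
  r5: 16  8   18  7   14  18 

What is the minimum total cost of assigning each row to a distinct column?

optimal assignment: row0→col5 (cost 6), row1→col4 (cost 1), row2→col0 (cost 3), row3→col3 (cost 1), row4→col2 (cost 7), row5→col1 (cost 8)
total = 6 + 1 + 3 + 1 + 7 + 8 = 26

Minimum assignment cost: 26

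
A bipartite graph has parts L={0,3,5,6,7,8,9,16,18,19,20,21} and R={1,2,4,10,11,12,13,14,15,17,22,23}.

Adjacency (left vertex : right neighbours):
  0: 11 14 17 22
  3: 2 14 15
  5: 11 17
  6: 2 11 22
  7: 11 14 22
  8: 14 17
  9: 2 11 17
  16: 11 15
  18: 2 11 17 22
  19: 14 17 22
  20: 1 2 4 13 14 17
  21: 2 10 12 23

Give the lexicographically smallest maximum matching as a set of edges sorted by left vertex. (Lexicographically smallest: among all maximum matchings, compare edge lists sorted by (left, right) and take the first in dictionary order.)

|M| = 8 (so the lex-smallest maximum matching has 8 edges)
process left vertices in ascending order; for each, take the smallest-labelled available neighbour that still permits 8 edges overall, or leave it unmatched if none does
lex-smallest matching: {0-11, 3-2, 5-17, 6-22, 7-14, 16-15, 20-1, 21-10}

Lex-smallest maximum matching: {(0,11), (3,2), (5,17), (6,22), (7,14), (16,15), (20,1), (21,10)}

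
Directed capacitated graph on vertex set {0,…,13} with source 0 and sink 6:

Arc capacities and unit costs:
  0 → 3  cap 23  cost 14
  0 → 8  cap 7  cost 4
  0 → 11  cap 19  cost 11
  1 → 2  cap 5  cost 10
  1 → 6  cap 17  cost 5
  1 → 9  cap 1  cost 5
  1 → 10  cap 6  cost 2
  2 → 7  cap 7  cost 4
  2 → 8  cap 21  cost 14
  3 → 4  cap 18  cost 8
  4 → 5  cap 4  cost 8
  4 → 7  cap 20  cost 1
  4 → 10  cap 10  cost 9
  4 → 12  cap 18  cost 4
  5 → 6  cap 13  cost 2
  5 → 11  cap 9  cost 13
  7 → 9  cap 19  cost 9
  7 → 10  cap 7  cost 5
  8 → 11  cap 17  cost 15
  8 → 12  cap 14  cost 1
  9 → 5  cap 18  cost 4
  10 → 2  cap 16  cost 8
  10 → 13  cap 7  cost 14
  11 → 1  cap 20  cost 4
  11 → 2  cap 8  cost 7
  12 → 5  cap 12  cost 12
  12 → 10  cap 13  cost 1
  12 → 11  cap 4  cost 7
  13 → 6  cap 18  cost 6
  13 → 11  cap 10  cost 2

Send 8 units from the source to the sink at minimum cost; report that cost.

Minimum cost for 8 units: 153

shortest-cost path #1: 0→8→12→5→6 push 7 @ unit cost 19 (adds 133)
shortest-cost path #2: 0→11→1→6 push 1 @ unit cost 20 (adds 20)
total cost = 153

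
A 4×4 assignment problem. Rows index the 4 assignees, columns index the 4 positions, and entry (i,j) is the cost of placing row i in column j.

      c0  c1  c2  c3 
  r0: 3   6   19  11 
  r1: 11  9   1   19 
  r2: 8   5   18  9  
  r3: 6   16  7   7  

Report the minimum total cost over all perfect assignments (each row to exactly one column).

optimal assignment: row0→col0 (cost 3), row1→col2 (cost 1), row2→col1 (cost 5), row3→col3 (cost 7)
total = 3 + 1 + 5 + 7 = 16

Minimum assignment cost: 16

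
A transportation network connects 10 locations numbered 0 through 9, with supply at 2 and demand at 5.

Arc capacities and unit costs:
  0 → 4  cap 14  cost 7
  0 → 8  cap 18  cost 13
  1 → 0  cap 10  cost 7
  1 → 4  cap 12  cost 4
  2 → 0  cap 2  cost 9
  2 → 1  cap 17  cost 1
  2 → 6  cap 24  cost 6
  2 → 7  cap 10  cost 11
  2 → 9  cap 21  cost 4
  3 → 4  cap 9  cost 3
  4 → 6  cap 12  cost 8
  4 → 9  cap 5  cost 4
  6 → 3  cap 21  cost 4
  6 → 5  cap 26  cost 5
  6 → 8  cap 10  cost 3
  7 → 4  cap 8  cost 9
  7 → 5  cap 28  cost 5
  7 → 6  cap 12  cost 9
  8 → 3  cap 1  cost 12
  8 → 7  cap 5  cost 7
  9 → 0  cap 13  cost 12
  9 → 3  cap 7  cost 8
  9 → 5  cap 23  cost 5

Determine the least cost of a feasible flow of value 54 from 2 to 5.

Minimum cost for 54 units: 593

shortest-cost path #1: 2→9→5 push 21 @ unit cost 9 (adds 189)
shortest-cost path #2: 2→6→5 push 24 @ unit cost 11 (adds 264)
shortest-cost path #3: 2→1→4→9→5 push 2 @ unit cost 14 (adds 28)
shortest-cost path #4: 2→7→5 push 7 @ unit cost 16 (adds 112)
total cost = 593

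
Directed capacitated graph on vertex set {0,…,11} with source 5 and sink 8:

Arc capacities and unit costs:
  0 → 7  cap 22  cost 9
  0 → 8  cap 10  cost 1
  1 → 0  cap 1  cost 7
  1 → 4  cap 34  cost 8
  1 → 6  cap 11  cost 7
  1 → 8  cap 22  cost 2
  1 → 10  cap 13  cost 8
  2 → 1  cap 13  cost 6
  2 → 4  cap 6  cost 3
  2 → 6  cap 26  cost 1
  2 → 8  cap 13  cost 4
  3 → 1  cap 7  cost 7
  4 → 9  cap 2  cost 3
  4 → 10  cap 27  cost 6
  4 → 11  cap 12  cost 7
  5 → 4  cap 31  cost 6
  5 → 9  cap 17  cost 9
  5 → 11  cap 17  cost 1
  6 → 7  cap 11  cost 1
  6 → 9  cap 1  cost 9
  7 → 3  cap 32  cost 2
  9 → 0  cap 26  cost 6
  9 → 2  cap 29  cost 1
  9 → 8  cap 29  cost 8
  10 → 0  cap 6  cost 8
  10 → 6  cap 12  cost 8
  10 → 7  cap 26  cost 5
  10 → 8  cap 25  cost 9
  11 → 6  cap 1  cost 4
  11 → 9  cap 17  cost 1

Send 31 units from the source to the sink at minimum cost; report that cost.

shortest-cost path #1: 5→11→9→2→8 push 13 @ unit cost 7 (adds 91)
shortest-cost path #2: 5→11→9→0→8 push 4 @ unit cost 9 (adds 36)
shortest-cost path #3: 5→9→0→8 push 6 @ unit cost 16 (adds 96)
shortest-cost path #4: 5→9→8 push 8 @ unit cost 17 (adds 136)
total cost = 359

Minimum cost for 31 units: 359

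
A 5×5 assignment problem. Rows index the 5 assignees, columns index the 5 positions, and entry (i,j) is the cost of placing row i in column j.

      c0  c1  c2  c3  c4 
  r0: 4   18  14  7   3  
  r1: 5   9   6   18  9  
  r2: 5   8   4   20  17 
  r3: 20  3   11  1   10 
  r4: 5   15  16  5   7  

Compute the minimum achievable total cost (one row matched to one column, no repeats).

optimal assignment: row0→col4 (cost 3), row1→col0 (cost 5), row2→col2 (cost 4), row3→col1 (cost 3), row4→col3 (cost 5)
total = 3 + 5 + 4 + 3 + 5 = 20

Minimum assignment cost: 20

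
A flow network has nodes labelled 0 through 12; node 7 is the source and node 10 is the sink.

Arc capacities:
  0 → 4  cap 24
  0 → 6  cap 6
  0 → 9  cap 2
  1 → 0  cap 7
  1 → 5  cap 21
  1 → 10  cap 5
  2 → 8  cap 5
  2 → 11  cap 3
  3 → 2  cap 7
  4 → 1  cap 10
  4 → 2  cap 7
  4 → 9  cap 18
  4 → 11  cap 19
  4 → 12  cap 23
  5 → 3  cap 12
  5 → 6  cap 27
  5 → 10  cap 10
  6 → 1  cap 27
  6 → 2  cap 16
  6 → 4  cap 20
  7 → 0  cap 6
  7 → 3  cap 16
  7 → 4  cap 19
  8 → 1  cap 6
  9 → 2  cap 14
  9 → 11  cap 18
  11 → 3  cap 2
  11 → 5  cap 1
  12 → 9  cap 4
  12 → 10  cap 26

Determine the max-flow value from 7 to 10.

augment #1: 7→4→1→10 bottleneck 5, total now 5
augment #2: 7→4→12→10 bottleneck 14, total now 19
augment #3: 7→0→4→12→10 bottleneck 6, total now 25
augment #4: 7→3→2→11→5→10 bottleneck 1, total now 26
augment #5: 7→3→2→8→1→5→10 bottleneck 5, total now 31

Maximum flow value: 31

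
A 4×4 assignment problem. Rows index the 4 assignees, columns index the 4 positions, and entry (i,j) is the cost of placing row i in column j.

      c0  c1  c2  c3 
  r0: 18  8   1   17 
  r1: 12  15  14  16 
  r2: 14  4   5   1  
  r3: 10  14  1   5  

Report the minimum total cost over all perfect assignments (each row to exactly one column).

Minimum assignment cost: 22

one of 2 optimal assignments: row0→col1 (cost 8), row1→col0 (cost 12), row2→col3 (cost 1), row3→col2 (cost 1)
total = 8 + 12 + 1 + 1 = 22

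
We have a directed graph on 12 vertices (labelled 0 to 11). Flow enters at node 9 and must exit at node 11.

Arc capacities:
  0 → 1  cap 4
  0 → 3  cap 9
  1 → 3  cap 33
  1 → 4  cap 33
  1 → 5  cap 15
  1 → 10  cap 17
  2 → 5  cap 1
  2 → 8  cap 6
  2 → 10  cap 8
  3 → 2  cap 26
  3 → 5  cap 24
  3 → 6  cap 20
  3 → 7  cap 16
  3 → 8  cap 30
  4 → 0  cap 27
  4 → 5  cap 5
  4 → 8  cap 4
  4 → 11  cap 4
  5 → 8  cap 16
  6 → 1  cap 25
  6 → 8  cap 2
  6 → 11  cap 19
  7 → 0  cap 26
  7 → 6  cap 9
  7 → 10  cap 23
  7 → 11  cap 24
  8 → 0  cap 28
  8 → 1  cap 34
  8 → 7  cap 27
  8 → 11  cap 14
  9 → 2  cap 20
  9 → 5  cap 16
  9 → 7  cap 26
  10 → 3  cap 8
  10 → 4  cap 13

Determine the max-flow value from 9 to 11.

Maximum flow value: 56

augment #1: 9→7→11 bottleneck 24, total now 24
augment #2: 9→2→8→11 bottleneck 6, total now 30
augment #3: 9→5→8→11 bottleneck 8, total now 38
augment #4: 9→7→6→11 bottleneck 2, total now 40
augment #5: 9→2→10→4→11 bottleneck 4, total now 44
augment #6: 9→2→10→3→6→11 bottleneck 4, total now 48
augment #7: 9→5→8→7→6→11 bottleneck 7, total now 55
augment #8: 9→5→8→0→3→6→11 bottleneck 1, total now 56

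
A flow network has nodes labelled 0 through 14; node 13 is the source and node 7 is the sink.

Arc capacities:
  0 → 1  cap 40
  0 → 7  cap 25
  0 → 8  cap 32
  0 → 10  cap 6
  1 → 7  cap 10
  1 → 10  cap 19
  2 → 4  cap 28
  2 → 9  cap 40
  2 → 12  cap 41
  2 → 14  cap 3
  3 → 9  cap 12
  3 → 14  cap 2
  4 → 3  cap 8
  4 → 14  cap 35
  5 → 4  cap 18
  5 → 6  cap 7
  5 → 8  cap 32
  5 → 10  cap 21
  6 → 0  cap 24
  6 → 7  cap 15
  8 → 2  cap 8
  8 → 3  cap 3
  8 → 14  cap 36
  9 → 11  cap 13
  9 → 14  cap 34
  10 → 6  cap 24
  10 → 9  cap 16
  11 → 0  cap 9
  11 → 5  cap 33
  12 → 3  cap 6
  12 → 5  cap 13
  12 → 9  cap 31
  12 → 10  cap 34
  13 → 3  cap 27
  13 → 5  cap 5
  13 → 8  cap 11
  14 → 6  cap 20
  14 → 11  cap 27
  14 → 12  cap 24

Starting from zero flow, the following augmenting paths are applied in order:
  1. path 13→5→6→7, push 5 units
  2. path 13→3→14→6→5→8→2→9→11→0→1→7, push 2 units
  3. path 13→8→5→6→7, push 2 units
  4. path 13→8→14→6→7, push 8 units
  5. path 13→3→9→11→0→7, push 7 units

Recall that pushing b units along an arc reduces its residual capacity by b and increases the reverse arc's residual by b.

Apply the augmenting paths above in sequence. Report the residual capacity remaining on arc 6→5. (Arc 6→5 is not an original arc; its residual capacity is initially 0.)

after path 1 (13→5→6→7, push 5): res(6,5)=5
after path 2 (13→3→14→6→5→8→2→9→11→0→1→7, push 2): res(6,5)=3
after path 3 (13→8→5→6→7, push 2): res(6,5)=5
after path 4 (13→8→14→6→7, push 8): res(6,5)=5
after path 5 (13→3→9→11→0→7, push 7): res(6,5)=5

Residual capacity of (6,5): 5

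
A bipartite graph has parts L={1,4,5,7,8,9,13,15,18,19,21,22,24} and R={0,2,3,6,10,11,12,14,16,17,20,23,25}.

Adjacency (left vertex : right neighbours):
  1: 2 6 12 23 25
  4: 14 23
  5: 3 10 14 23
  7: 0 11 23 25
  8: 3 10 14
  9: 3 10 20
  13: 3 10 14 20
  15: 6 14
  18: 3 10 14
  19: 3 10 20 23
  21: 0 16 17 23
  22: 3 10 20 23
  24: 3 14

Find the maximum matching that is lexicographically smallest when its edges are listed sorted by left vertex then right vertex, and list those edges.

Lex-smallest maximum matching: {(1,2), (4,14), (5,3), (7,0), (8,10), (9,20), (15,6), (19,23), (21,16)}

|M| = 9 (so the lex-smallest maximum matching has 9 edges)
process left vertices in ascending order; for each, take the smallest-labelled available neighbour that still permits 9 edges overall, or leave it unmatched if none does
lex-smallest matching: {1-2, 4-14, 5-3, 7-0, 8-10, 9-20, 15-6, 19-23, 21-16}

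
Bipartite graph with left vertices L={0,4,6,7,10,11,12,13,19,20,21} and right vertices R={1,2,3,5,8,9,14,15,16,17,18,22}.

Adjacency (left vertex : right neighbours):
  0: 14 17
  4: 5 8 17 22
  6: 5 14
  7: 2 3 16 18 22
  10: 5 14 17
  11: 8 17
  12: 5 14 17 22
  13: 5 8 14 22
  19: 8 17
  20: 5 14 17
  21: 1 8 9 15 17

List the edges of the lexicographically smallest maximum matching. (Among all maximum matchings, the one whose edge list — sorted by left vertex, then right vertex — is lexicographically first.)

Lex-smallest maximum matching: {(0,14), (4,5), (7,2), (10,17), (11,8), (12,22), (21,1)}

|M| = 7 (so the lex-smallest maximum matching has 7 edges)
process left vertices in ascending order; for each, take the smallest-labelled available neighbour that still permits 7 edges overall, or leave it unmatched if none does
lex-smallest matching: {0-14, 4-5, 7-2, 10-17, 11-8, 12-22, 21-1}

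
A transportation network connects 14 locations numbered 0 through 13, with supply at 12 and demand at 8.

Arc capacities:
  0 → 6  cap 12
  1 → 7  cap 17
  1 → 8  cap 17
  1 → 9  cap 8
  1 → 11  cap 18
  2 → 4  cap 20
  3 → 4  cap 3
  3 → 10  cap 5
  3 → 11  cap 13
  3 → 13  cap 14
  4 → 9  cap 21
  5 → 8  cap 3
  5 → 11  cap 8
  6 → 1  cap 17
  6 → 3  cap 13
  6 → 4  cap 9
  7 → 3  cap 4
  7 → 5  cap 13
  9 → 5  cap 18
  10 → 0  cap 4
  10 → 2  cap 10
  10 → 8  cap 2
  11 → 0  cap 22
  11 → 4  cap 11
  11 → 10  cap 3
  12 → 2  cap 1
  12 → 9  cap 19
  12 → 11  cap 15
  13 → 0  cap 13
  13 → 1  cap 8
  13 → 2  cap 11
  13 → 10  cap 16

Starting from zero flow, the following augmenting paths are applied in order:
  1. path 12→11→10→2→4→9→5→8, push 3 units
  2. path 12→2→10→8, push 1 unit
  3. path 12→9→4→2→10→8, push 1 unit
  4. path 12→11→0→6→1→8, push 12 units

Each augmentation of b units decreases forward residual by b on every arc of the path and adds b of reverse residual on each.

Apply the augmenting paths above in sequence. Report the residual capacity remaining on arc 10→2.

after path 1 (12→11→10→2→4→9→5→8, push 3): res(10,2)=7
after path 2 (12→2→10→8, push 1): res(10,2)=8
after path 3 (12→9→4→2→10→8, push 1): res(10,2)=9
after path 4 (12→11→0→6→1→8, push 12): res(10,2)=9

Residual capacity of (10,2): 9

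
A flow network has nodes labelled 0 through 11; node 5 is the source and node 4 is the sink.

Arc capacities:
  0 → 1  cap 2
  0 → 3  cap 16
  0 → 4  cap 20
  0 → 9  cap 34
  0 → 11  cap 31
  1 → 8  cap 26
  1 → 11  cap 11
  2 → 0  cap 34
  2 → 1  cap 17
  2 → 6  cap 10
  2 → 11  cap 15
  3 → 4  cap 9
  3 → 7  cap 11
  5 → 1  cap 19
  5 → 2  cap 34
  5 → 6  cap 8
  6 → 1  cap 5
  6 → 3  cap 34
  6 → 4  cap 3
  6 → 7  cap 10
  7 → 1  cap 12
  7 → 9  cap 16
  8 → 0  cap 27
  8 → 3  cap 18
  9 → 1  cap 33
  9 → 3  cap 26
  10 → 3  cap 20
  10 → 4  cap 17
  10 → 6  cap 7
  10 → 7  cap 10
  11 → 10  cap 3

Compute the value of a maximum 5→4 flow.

augment #1: 5→6→4 bottleneck 3, total now 3
augment #2: 5→2→0→4 bottleneck 20, total now 23
augment #3: 5→6→3→4 bottleneck 5, total now 28
augment #4: 5→1→8→3→4 bottleneck 4, total now 32
augment #5: 5→1→11→10→4 bottleneck 3, total now 35

Maximum flow value: 35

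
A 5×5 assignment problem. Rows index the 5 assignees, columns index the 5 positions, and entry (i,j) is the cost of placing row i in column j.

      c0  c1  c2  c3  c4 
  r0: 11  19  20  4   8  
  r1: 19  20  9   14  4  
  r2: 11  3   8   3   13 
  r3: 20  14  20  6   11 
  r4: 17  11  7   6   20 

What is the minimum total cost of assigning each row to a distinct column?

optimal assignment: row0→col0 (cost 11), row1→col4 (cost 4), row2→col1 (cost 3), row3→col3 (cost 6), row4→col2 (cost 7)
total = 11 + 4 + 3 + 6 + 7 = 31

Minimum assignment cost: 31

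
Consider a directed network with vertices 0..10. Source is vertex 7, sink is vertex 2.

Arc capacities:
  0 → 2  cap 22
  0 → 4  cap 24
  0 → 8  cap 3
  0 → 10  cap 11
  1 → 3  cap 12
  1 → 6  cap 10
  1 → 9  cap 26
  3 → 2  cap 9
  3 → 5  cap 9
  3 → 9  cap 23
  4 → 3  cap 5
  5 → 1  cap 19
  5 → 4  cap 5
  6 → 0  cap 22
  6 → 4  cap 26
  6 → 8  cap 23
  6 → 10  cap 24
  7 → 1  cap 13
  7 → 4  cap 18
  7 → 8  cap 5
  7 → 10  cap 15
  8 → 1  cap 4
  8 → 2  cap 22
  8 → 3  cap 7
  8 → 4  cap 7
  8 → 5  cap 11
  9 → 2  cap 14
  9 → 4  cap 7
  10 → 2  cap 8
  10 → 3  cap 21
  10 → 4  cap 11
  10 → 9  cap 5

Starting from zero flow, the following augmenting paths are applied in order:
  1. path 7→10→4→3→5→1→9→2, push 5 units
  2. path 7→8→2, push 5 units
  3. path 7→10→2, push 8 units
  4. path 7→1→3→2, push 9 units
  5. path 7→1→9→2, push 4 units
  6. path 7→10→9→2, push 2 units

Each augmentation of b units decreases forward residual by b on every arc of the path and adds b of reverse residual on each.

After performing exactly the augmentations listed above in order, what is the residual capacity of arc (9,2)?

after path 1 (7→10→4→3→5→1→9→2, push 5): res(9,2)=9
after path 2 (7→8→2, push 5): res(9,2)=9
after path 3 (7→10→2, push 8): res(9,2)=9
after path 4 (7→1→3→2, push 9): res(9,2)=9
after path 5 (7→1→9→2, push 4): res(9,2)=5
after path 6 (7→10→9→2, push 2): res(9,2)=3

Residual capacity of (9,2): 3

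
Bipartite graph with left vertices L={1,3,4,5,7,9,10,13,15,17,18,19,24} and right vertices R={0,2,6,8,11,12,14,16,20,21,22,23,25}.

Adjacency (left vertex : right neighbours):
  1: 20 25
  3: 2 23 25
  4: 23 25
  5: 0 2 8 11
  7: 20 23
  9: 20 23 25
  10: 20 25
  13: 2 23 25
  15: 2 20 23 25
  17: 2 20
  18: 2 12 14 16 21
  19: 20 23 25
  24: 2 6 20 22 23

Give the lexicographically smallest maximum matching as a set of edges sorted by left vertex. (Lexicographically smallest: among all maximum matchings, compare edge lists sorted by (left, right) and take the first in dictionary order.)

Lex-smallest maximum matching: {(1,20), (3,2), (4,23), (5,0), (9,25), (18,12), (24,6)}

|M| = 7 (so the lex-smallest maximum matching has 7 edges)
process left vertices in ascending order; for each, take the smallest-labelled available neighbour that still permits 7 edges overall, or leave it unmatched if none does
lex-smallest matching: {1-20, 3-2, 4-23, 5-0, 9-25, 18-12, 24-6}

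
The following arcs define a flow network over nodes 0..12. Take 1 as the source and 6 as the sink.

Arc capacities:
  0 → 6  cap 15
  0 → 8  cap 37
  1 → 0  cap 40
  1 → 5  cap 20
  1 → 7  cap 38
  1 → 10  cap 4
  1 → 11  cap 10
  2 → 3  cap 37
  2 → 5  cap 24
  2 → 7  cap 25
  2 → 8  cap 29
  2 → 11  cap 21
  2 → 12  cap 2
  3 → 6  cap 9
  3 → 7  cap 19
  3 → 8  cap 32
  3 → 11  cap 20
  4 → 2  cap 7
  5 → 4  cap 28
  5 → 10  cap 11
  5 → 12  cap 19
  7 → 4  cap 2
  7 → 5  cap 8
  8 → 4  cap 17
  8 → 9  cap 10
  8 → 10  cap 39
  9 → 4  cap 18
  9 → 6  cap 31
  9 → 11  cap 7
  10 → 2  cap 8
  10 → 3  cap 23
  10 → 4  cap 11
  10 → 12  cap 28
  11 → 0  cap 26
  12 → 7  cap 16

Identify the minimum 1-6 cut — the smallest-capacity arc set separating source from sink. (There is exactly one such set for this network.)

augment #1: 1→0→6 push 15
augment #2: 1→10→3→6 push 4
augment #3: 1→0→8→9→6 push 10
augment #4: 1→5→10→3→6 push 5
max flow = 34; residual-reachable set from 1 gives S-side
cut edges (S→T): {(0,6), (3,6), (8,9)} total cap 34

Min-cut arcs: {(0,6), (3,6), (8,9)} (total capacity 34)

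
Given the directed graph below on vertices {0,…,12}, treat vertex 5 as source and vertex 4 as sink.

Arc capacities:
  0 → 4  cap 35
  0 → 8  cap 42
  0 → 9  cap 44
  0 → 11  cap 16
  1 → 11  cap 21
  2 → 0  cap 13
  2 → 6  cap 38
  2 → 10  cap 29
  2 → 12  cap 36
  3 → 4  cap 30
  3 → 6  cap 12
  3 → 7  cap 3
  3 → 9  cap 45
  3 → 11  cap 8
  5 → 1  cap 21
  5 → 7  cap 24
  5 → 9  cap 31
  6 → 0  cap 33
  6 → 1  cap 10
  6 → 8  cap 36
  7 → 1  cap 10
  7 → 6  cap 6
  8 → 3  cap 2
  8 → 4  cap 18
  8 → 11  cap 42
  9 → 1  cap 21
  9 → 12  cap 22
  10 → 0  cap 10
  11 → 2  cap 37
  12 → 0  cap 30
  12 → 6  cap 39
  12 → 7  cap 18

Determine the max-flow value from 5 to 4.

Maximum flow value: 49

augment #1: 5→7→6→0→4 bottleneck 6, total now 6
augment #2: 5→9→12→0→4 bottleneck 22, total now 28
augment #3: 5→1→11→2→0→4 bottleneck 7, total now 35
augment #4: 5→1→11→2→0→8→4 bottleneck 6, total now 41
augment #5: 5→1→11→2→6→8→4 bottleneck 8, total now 49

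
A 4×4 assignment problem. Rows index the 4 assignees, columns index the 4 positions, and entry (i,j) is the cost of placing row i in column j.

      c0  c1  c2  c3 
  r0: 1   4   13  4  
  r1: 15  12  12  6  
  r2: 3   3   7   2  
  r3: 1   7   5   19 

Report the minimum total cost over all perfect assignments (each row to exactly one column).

optimal assignment: row0→col0 (cost 1), row1→col3 (cost 6), row2→col1 (cost 3), row3→col2 (cost 5)
total = 1 + 6 + 3 + 5 = 15

Minimum assignment cost: 15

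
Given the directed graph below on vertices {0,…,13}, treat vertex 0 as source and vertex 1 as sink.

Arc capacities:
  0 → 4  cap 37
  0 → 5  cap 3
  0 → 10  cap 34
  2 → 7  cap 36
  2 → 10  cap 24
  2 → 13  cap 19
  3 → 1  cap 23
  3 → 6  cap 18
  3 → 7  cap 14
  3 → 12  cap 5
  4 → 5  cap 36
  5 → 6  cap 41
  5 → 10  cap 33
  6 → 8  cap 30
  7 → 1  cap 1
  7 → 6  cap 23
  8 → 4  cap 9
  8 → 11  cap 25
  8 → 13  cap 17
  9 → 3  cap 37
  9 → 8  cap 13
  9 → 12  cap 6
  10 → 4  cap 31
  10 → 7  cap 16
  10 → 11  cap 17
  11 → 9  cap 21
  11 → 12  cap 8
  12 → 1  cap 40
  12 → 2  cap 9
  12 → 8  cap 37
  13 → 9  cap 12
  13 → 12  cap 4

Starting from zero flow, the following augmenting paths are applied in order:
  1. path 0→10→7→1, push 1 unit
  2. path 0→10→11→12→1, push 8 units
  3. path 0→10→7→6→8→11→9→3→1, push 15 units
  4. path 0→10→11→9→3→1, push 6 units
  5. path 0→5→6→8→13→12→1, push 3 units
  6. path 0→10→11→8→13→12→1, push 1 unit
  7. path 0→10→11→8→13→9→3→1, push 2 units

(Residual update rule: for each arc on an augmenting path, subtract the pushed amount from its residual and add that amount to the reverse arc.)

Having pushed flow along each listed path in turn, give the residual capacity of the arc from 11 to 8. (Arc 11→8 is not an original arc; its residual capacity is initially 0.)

Residual capacity of (11,8): 12

after path 1 (0→10→7→1, push 1): res(11,8)=0
after path 2 (0→10→11→12→1, push 8): res(11,8)=0
after path 3 (0→10→7→6→8→11→9→3→1, push 15): res(11,8)=15
after path 4 (0→10→11→9→3→1, push 6): res(11,8)=15
after path 5 (0→5→6→8→13→12→1, push 3): res(11,8)=15
after path 6 (0→10→11→8→13→12→1, push 1): res(11,8)=14
after path 7 (0→10→11→8→13→9→3→1, push 2): res(11,8)=12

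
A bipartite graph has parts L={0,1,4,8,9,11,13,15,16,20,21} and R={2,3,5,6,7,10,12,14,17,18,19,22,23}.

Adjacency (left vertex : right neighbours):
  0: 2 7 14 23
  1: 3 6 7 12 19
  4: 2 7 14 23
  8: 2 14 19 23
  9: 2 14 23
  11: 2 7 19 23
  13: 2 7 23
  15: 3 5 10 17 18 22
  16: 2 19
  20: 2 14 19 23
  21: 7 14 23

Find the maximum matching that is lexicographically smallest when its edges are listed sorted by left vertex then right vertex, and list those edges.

Lex-smallest maximum matching: {(0,2), (1,3), (4,7), (8,14), (9,23), (11,19), (15,5)}

|M| = 7 (so the lex-smallest maximum matching has 7 edges)
process left vertices in ascending order; for each, take the smallest-labelled available neighbour that still permits 7 edges overall, or leave it unmatched if none does
lex-smallest matching: {0-2, 1-3, 4-7, 8-14, 9-23, 11-19, 15-5}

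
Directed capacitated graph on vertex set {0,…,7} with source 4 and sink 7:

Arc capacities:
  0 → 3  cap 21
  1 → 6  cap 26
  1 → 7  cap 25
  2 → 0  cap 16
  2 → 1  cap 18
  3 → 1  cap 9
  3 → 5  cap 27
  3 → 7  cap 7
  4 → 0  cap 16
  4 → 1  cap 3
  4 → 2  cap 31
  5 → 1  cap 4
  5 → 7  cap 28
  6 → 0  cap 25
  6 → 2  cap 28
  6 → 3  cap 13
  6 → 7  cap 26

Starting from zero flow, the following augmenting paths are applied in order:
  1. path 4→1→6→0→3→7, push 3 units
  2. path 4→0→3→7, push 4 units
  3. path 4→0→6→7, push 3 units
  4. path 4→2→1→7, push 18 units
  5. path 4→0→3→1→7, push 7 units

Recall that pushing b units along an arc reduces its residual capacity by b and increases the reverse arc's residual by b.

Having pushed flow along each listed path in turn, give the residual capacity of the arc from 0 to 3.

after path 1 (4→1→6→0→3→7, push 3): res(0,3)=18
after path 2 (4→0→3→7, push 4): res(0,3)=14
after path 3 (4→0→6→7, push 3): res(0,3)=14
after path 4 (4→2→1→7, push 18): res(0,3)=14
after path 5 (4→0→3→1→7, push 7): res(0,3)=7

Residual capacity of (0,3): 7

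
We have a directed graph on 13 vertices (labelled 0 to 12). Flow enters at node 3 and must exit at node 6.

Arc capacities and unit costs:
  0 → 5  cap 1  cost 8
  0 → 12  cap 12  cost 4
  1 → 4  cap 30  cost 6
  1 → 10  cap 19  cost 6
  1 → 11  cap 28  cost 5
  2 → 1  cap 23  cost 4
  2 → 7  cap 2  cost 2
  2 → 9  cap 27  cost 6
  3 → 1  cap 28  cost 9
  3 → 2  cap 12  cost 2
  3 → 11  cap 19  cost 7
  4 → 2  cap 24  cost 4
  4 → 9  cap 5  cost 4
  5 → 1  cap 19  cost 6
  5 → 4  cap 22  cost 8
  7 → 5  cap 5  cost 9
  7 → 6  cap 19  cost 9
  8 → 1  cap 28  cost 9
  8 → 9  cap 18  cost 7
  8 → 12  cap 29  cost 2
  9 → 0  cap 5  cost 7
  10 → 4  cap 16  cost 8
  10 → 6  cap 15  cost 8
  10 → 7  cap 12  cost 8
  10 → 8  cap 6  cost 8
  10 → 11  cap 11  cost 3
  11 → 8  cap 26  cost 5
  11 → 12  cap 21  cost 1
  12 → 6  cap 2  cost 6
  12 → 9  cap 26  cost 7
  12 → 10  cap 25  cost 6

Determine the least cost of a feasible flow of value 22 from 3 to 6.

Minimum cost for 22 units: 457

shortest-cost path #1: 3→2→7→6 push 2 @ unit cost 13 (adds 26)
shortest-cost path #2: 3→11→12→6 push 2 @ unit cost 14 (adds 28)
shortest-cost path #3: 3→2→1→10→6 push 10 @ unit cost 20 (adds 200)
shortest-cost path #4: 3→11→12→10→6 push 5 @ unit cost 22 (adds 110)
shortest-cost path #5: 3→11→12→10→7→6 push 3 @ unit cost 31 (adds 93)
total cost = 457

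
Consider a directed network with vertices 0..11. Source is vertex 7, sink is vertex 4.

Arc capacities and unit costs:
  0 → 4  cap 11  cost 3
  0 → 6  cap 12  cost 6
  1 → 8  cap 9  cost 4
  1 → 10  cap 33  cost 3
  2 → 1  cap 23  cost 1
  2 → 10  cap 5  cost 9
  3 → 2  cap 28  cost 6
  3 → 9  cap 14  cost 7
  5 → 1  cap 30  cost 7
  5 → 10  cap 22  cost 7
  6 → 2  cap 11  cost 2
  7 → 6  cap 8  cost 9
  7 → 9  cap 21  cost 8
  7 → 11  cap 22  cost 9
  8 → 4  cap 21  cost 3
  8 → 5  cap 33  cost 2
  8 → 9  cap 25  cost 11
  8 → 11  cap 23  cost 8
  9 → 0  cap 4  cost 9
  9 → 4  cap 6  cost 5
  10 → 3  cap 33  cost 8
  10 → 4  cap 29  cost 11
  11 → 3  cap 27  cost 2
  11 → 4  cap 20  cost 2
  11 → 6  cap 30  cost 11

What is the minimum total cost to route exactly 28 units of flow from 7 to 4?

Minimum cost for 28 units: 336

shortest-cost path #1: 7→11→4 push 20 @ unit cost 11 (adds 220)
shortest-cost path #2: 7→9→4 push 6 @ unit cost 13 (adds 78)
shortest-cost path #3: 7→6→2→1→8→4 push 2 @ unit cost 19 (adds 38)
total cost = 336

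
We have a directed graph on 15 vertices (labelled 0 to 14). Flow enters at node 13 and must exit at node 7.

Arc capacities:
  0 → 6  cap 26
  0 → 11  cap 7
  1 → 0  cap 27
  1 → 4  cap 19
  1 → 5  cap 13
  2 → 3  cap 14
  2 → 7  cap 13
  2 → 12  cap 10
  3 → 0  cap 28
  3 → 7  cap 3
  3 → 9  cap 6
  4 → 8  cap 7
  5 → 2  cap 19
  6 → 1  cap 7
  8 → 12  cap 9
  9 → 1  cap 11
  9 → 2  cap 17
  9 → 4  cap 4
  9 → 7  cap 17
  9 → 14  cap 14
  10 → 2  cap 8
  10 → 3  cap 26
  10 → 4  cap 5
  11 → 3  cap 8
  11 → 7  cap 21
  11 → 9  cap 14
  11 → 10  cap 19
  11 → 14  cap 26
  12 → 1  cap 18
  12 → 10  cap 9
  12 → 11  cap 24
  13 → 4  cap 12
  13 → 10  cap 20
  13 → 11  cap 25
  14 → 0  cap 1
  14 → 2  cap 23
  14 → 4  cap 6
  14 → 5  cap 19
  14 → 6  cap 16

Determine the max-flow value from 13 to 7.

augment #1: 13→11→7 bottleneck 21, total now 21
augment #2: 13→10→2→7 bottleneck 8, total now 29
augment #3: 13→10→3→7 bottleneck 3, total now 32
augment #4: 13→11→9→7 bottleneck 4, total now 36
augment #5: 13→10→3→9→7 bottleneck 6, total now 42
augment #6: 13→4→8→12→11→9→7 bottleneck 7, total now 49
augment #7: 13→10→3→0→11→9→2→7 bottleneck 3, total now 52

Maximum flow value: 52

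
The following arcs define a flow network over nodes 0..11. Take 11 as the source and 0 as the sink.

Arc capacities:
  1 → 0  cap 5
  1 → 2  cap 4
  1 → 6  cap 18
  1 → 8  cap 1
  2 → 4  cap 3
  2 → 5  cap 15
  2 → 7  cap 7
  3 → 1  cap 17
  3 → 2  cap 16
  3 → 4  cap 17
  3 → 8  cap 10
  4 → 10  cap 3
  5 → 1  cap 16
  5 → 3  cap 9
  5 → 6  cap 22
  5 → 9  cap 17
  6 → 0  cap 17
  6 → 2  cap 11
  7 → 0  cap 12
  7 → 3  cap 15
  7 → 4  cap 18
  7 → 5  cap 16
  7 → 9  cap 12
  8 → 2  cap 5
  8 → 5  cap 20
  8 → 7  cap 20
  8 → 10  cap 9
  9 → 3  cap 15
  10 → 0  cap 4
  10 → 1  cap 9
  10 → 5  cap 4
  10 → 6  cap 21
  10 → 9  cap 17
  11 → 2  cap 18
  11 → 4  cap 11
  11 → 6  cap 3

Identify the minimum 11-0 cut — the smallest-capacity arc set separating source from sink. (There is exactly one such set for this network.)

augment #1: 11→6→0 push 3
augment #2: 11→2→7→0 push 7
augment #3: 11→4→10→0 push 3
augment #4: 11→2→5→1→0 push 5
augment #5: 11→2→5→6→0 push 6
max flow = 24; residual-reachable set from 11 gives S-side
cut edges (S→T): {(4,10), (11,2), (11,6)} total cap 24

Min-cut arcs: {(4,10), (11,2), (11,6)} (total capacity 24)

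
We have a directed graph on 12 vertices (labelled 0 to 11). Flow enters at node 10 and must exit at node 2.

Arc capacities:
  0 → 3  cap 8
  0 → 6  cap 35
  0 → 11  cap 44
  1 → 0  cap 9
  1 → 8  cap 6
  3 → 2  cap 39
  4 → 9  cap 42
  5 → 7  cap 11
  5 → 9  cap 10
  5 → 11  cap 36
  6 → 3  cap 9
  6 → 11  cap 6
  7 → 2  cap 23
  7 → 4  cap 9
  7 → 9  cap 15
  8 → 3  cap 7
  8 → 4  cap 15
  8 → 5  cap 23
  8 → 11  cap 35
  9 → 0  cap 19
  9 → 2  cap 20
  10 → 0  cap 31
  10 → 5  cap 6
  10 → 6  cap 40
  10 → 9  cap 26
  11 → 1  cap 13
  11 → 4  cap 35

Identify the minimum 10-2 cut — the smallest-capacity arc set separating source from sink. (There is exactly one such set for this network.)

Min-cut arcs: {(0,3), (1,8), (6,3), (9,2), (10,5)} (total capacity 49)

augment #1: 10→9→2 push 20
augment #2: 10→0→3→2 push 8
augment #3: 10→5→7→2 push 6
augment #4: 10→6→3→2 push 9
augment #5: 10→0→11→1→8→3→2 push 6
max flow = 49; residual-reachable set from 10 gives S-side
cut edges (S→T): {(0,3), (1,8), (6,3), (9,2), (10,5)} total cap 49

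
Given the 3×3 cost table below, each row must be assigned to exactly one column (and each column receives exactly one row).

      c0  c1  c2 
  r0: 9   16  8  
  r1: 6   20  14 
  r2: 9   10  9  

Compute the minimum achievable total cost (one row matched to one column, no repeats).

Minimum assignment cost: 24

optimal assignment: row0→col2 (cost 8), row1→col0 (cost 6), row2→col1 (cost 10)
total = 8 + 6 + 10 = 24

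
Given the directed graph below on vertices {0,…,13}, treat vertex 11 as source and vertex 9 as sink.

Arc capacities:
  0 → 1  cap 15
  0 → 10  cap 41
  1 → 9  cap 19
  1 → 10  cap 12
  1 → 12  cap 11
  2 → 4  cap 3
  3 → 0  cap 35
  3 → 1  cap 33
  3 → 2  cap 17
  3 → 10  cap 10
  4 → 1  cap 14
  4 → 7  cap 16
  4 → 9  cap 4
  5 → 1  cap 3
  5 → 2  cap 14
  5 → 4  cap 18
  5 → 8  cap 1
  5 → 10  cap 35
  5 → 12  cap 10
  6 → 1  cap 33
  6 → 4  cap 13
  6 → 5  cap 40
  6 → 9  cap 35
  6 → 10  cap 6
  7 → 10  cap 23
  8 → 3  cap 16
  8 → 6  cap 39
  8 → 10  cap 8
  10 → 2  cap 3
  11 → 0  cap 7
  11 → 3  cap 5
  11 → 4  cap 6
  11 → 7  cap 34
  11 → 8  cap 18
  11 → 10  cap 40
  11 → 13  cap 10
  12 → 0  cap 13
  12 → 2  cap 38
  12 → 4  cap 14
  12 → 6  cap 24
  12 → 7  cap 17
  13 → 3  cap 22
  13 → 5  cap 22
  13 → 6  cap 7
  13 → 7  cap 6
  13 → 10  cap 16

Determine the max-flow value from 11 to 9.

Maximum flow value: 49

augment #1: 11→4→9 bottleneck 4, total now 4
augment #2: 11→0→1→9 bottleneck 7, total now 11
augment #3: 11→3→1→9 bottleneck 5, total now 16
augment #4: 11→4→1→9 bottleneck 2, total now 18
augment #5: 11→8→6→9 bottleneck 18, total now 36
augment #6: 11→13→6→9 bottleneck 7, total now 43
augment #7: 11→13→3→1→9 bottleneck 3, total now 46
augment #8: 11→10→2→4→1→9 bottleneck 2, total now 48
augment #9: 11→10→2→4→1→12→6→9 bottleneck 1, total now 49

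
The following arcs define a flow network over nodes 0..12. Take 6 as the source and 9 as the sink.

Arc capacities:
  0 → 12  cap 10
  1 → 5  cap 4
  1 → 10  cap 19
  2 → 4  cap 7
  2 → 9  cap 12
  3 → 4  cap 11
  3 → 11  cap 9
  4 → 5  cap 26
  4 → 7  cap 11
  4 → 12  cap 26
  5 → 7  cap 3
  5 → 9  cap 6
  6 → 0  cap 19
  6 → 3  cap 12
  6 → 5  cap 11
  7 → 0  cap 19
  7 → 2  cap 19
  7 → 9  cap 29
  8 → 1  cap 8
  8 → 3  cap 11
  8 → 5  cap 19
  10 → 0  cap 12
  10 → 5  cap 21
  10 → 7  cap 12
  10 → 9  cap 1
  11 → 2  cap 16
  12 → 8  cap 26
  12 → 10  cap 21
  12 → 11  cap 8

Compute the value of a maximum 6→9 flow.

Maximum flow value: 31

augment #1: 6→5→9 bottleneck 6, total now 6
augment #2: 6→5→7→9 bottleneck 3, total now 9
augment #3: 6→0→12→10→9 bottleneck 1, total now 10
augment #4: 6→3→4→7→9 bottleneck 11, total now 21
augment #5: 6→3→11→2→9 bottleneck 1, total now 22
augment #6: 6→0→12→10→7→9 bottleneck 9, total now 31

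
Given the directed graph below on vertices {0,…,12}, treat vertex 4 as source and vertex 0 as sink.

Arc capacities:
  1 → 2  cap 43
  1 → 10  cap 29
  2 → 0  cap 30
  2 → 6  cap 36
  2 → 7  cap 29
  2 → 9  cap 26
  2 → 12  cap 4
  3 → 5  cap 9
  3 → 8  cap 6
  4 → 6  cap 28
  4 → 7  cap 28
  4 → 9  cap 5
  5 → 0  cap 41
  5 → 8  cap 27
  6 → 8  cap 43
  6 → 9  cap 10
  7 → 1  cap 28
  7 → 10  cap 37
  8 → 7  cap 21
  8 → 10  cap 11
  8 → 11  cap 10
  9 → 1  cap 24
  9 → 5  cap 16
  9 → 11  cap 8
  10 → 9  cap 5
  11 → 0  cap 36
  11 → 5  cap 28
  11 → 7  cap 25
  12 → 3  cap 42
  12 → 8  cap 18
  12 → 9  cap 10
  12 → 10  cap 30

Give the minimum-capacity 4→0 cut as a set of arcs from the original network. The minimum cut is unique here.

Min-cut arcs: {(4,9), (6,9), (7,1), (8,11), (10,9)} (total capacity 58)

augment #1: 4→9→5→0 push 5
augment #2: 4→6→8→11→0 push 10
augment #3: 4→6→9→5→0 push 10
augment #4: 4→7→1→2→0 push 28
augment #5: 4→6→8→10→9→5→0 push 1
augment #6: 4→6→8→10→9→11→0 push 4
max flow = 58; residual-reachable set from 4 gives S-side
cut edges (S→T): {(4,9), (6,9), (7,1), (8,11), (10,9)} total cap 58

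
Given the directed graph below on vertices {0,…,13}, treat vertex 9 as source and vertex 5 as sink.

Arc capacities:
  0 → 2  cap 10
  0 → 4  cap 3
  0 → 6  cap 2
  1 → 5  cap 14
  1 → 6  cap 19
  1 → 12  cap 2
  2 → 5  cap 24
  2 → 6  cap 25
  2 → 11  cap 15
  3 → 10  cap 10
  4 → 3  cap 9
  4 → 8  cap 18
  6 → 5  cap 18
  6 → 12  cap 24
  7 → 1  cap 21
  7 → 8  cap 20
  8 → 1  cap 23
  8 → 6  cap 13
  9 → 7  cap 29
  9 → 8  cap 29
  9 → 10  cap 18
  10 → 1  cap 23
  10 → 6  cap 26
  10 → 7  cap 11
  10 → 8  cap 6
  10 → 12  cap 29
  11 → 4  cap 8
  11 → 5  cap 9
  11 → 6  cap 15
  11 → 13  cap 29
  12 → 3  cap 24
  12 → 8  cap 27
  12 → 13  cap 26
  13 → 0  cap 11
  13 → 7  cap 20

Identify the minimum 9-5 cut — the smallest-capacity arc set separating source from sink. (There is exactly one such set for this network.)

Min-cut arcs: {(0,2), (1,5), (6,5)} (total capacity 42)

augment #1: 9→7→1→5 push 14
augment #2: 9→8→6→5 push 13
augment #3: 9→10→6→5 push 5
augment #4: 9→10→12→13→0→2→5 push 10
max flow = 42; residual-reachable set from 9 gives S-side
cut edges (S→T): {(0,2), (1,5), (6,5)} total cap 42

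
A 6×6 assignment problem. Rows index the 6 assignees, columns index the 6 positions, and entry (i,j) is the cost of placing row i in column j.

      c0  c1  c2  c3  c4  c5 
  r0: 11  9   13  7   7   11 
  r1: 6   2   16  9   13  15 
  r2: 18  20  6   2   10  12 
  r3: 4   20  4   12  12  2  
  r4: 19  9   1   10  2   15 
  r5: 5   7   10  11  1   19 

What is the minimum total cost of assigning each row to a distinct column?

Minimum assignment cost: 19

one of 2 optimal assignments: row0→col0 (cost 11), row1→col1 (cost 2), row2→col3 (cost 2), row3→col5 (cost 2), row4→col2 (cost 1), row5→col4 (cost 1)
total = 11 + 2 + 2 + 2 + 1 + 1 = 19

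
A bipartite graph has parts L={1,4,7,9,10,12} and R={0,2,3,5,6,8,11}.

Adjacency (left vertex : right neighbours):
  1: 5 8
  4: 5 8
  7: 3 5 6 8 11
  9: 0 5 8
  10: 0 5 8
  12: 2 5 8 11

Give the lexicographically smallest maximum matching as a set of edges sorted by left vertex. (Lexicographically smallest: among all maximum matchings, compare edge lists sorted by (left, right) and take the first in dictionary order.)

Lex-smallest maximum matching: {(1,5), (4,8), (7,3), (9,0), (12,2)}

|M| = 5 (so the lex-smallest maximum matching has 5 edges)
process left vertices in ascending order; for each, take the smallest-labelled available neighbour that still permits 5 edges overall, or leave it unmatched if none does
lex-smallest matching: {1-5, 4-8, 7-3, 9-0, 12-2}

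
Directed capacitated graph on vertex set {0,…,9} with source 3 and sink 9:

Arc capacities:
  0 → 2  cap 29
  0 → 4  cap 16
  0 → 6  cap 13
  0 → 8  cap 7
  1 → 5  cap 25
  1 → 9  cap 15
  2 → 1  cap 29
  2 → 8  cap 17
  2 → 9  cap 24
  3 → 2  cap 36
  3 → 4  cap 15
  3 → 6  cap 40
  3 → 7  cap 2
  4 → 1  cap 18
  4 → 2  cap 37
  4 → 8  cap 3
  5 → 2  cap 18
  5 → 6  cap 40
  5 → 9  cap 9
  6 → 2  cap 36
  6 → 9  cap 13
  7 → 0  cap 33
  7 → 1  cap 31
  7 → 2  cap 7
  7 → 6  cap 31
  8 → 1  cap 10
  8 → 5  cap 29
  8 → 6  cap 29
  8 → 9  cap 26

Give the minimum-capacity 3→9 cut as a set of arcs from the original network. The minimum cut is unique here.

Min-cut arcs: {(1,9), (2,8), (2,9), (3,7), (4,8), (5,9), (6,9)} (total capacity 83)

augment #1: 3→2→9 push 24
augment #2: 3→6→9 push 13
augment #3: 3→2→1→9 push 12
augment #4: 3→4→1→9 push 3
augment #5: 3→4→8→9 push 3
augment #6: 3→4→1→5→9 push 9
augment #7: 3→6→2→8→9 push 17
augment #8: 3→7→0→8→9 push 2
max flow = 83; residual-reachable set from 3 gives S-side
cut edges (S→T): {(1,9), (2,8), (2,9), (3,7), (4,8), (5,9), (6,9)} total cap 83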